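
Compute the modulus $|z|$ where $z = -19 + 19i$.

|z| = sqrt(a^2 + b^2) = sqrt((-19)^2 + 19^2) = sqrt(722) = sqrt(722)


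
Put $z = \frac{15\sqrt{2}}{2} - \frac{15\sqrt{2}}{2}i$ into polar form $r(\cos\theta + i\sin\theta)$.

r = |z| = sqrt(a^2 + b^2) = sqrt((15*sqrt(2)/2)^2 + (-15*sqrt(2)/2)^2) = sqrt(225/2 + 225/2) = sqrt(225) = 15
θ = arctan(b/a) = arctan(-10.6066/10.6066) (quadrant-adjusted) = 315°
z = 15(cos 315° + i sin 315°)


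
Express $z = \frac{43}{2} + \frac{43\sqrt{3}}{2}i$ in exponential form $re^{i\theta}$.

r = |z| = sqrt((43/2)^2 + (43*sqrt(3)/2)^2) = sqrt(1849/4 + 5547/4) = sqrt(1849) = 43
θ = arctan(b/a) = arctan(37.2391/21.5) (quadrant-adjusted) = 60° = π/3
z = 43e^(i*π/3)


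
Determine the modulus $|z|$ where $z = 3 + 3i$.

|z| = sqrt(a^2 + b^2) = sqrt(3^2 + 3^2) = sqrt(18) = sqrt(18)


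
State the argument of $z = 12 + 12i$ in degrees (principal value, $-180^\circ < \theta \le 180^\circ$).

θ = arctan(b/a) = arctan(12/12) (quadrant-adjusted) = 45°


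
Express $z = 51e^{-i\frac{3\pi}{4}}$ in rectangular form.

a = r cos θ = 51 * -sqrt(2)/2 = -51*sqrt(2)/2
b = r sin θ = 51 * -sqrt(2)/2 = -51*sqrt(2)/2
z = -51*sqrt(2)/2 - (51*sqrt(2)/2)i


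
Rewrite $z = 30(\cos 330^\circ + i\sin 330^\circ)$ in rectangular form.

a = r cos θ = 30 * sqrt(3)/2 = 15*sqrt(3)
b = r sin θ = 30 * -1/2 = -15
z = 15*sqrt(3) - 15i


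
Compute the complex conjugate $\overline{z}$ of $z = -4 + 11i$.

If z = a + bi, then conjugate(z) = a - bi
conjugate(-4 + 11i) = -4 - 11i


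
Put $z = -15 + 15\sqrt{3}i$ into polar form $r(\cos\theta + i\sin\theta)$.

r = |z| = sqrt(a^2 + b^2) = sqrt((-15)^2 + (15*sqrt(3))^2) = sqrt(225 + 675) = sqrt(900) = 30
θ = arctan(b/a) = arctan(25.9808/-15) (quadrant-adjusted) = 120°
z = 30(cos 120° + i sin 120°)


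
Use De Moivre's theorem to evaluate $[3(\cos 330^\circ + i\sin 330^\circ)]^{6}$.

By De Moivre: z^n = r^n(cos(nθ) + i sin(nθ))
= 3^6(cos(6*330°) + i sin(6*330°))
= 729(cos 180° + i sin 180°)
= -729


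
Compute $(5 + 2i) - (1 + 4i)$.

(5 - 1) + (2 - 4)i = 4 - 2i


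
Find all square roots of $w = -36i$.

|w| = 36, arg(w) = 270°
Root modulus = 36^(1/2) = 6
Root arguments: θ_k = (270° + 360°k)/2 for k = 0, 1, ..., 1
Roots: -3*sqrt(2) + 3*sqrt(2)i, 3*sqrt(2) - 3*sqrt(2)i


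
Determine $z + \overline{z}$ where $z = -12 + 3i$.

z + conjugate(z) = (a + bi) + (a - bi) = 2a
= 2 * (-12) = -24


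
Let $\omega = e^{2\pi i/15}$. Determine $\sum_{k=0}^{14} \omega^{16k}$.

Let ζ = ω^16 = e^(2πi·16/15). Since 15 ∤ 16, ζ ≠ 1.
Sum = Σ_{k=0}^{14} ζ^k = (ζ^15 - 1)/(ζ - 1) = (ω^{16·15} - 1)/(ζ - 1) = (1 - 1)/(ζ - 1) = 0


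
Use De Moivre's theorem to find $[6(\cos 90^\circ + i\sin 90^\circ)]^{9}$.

By De Moivre: z^n = r^n(cos(nθ) + i sin(nθ))
= 6^9(cos(9*90°) + i sin(9*90°))
= 10077696(cos 90° + i sin 90°)
= 10077696i


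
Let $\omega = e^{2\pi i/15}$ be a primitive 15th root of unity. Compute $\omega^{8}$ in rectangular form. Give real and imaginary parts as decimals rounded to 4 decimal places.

ω^8 = e^(2πi·8/15) = e^(i·16π/15)
= cos(16π/15) + i sin(16π/15)
= -0.9781 - 0.2079i


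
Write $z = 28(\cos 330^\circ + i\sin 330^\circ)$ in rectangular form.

a = r cos θ = 28 * sqrt(3)/2 = 14*sqrt(3)
b = r sin θ = 28 * -1/2 = -14
z = 14*sqrt(3) - 14i


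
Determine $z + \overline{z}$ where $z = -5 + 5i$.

z + conjugate(z) = (a + bi) + (a - bi) = 2a
= 2 * (-5) = -10


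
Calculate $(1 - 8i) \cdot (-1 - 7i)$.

(a1*a2 - b1*b2) + (a1*b2 + b1*a2)i
= (-1 - 56) + (-7 + 8)i
= -57 + i


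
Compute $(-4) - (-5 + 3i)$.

(-4 - (-5)) + (0 - 3)i = 1 - 3i


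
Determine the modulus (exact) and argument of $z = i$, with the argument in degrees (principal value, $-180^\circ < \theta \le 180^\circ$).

|z| = sqrt(0^2 + 1^2) = 1
a = 0 and b > 0, so z lies on the positive imaginary axis: arg(z) = 90°


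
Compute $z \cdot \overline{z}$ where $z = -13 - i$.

z * conjugate(z) = |z|^2 = a^2 + b^2
= (-13)^2 + (-1)^2 = 170


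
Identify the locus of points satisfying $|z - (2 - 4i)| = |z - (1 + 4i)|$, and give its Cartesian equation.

|z - z1| = |z - z2| means z is equidistant from z1 and z2,
i.e. the perpendicular bisector of the segment from (2, -4) to (1, 4) (midpoint (3/2, 0)).
With z = x + yi, square both sides:
(x - 2)^2 + (y - (-4))^2 = (x - 1)^2 + (y - 4)^2
The x^2 and y^2 terms cancel: -2x + 16y = 17 - 20 = -3
Simplify: 2x - 16y = 3
Locus: Perpendicular bisector of the segment from (2, -4) to (1, 4): the line 2x - 16y = 3


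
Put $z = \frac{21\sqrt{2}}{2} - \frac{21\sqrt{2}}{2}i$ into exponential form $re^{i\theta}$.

r = |z| = sqrt((21*sqrt(2)/2)^2 + (-21*sqrt(2)/2)^2) = sqrt(441/2 + 441/2) = sqrt(441) = 21
θ = arctan(b/a) = arctan(-14.8492/14.8492) (quadrant-adjusted) = -45° = -π/4
z = 21e^(-i*π/4)


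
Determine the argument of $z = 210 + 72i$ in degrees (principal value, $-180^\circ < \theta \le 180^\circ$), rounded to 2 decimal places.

θ = arctan(b/a) = arctan(72/210) (quadrant-adjusted) = 18.92°


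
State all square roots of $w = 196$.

|w| = 196, arg(w) = 0°
Root modulus = 196^(1/2) = 14
Root arguments: θ_k = (0° + 360°k)/2 for k = 0, 1, ..., 1
Roots: 14, -14


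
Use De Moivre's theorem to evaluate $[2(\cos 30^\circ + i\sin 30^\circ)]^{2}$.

By De Moivre: z^n = r^n(cos(nθ) + i sin(nθ))
= 2^2(cos(2*30°) + i sin(2*30°))
= 4(cos 60° + i sin 60°)
= 2 + 2*sqrt(3)i


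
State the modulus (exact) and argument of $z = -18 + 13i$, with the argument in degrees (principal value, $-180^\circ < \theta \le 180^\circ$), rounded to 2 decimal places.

|z| = sqrt((-18)^2 + 13^2) = sqrt(493)
arg(z) = arctan(b/a) = arctan(13/-18) (quadrant-adjusted) = 144.16°


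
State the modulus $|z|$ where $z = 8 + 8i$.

|z| = sqrt(a^2 + b^2) = sqrt(8^2 + 8^2) = sqrt(128) = sqrt(128)


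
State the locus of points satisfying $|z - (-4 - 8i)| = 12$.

|z - z0| = r describes a circle centered at z0 with radius r
Here z0 = -4 - 8i and r = 12
Locus: Circle centered at (-4, -8) with radius 12


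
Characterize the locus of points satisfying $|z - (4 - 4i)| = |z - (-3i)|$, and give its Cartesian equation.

|z - z1| = |z - z2| means z is equidistant from z1 and z2,
i.e. the perpendicular bisector of the segment from (4, -4) to (0, -3) (midpoint (2, -7/2)).
With z = x + yi, square both sides:
(x - 4)^2 + (y - (-4))^2 = (x - 0)^2 + (y - (-3))^2
The x^2 and y^2 terms cancel: -8x + 2y = 9 - 32 = -23
Simplify: 8x - 2y = 23
Locus: Perpendicular bisector of the segment from (4, -4) to (0, -3): the line 8x - 2y = 23


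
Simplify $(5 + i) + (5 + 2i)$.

(5 + 5) + (1 + 2)i = 10 + 3i


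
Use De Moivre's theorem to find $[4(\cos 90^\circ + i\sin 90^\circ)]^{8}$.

By De Moivre: z^n = r^n(cos(nθ) + i sin(nθ))
= 4^8(cos(8*90°) + i sin(8*90°))
= 65536(cos 0° + i sin 0°)
= 65536


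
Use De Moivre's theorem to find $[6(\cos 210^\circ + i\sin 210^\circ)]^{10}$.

By De Moivre: z^n = r^n(cos(nθ) + i sin(nθ))
= 6^10(cos(10*210°) + i sin(10*210°))
= 60466176(cos 300° + i sin 300°)
= 30233088 - 30233088*sqrt(3)i


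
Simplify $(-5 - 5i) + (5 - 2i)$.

(-5 + 5) + (-5 + (-2))i = -7i


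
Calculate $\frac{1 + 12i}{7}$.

Divisor is real, so divide each part by 7:
= 1/7 + (12/7)i


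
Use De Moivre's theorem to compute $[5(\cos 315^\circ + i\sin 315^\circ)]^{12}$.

By De Moivre: z^n = r^n(cos(nθ) + i sin(nθ))
= 5^12(cos(12*315°) + i sin(12*315°))
= 244140625(cos 180° + i sin 180°)
= -244140625


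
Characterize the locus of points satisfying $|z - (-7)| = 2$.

|z - z0| = r describes a circle centered at z0 with radius r
Here z0 = -7 and r = 2
Locus: Circle centered at (-7, 0) with radius 2


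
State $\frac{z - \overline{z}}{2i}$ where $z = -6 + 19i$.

z - conjugate(z) = 2bi
(z - conjugate(z))/(2i) = 2bi/(2i) = b = 19


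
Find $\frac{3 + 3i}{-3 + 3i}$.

Multiply numerator and denominator by conjugate (-3 - 3i):
= (3 + 3i)(-3 - 3i) / ((-3)^2 + 3^2)
= (-18i) / 18
= -i


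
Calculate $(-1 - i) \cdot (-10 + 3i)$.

(a1*a2 - b1*b2) + (a1*b2 + b1*a2)i
= (10 - (-3)) + (-3 + 10)i
= 13 + 7i


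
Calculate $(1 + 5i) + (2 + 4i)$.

(1 + 2) + (5 + 4)i = 3 + 9i


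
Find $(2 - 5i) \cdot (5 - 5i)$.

(a1*a2 - b1*b2) + (a1*b2 + b1*a2)i
= (10 - 25) + (-10 + (-25))i
= -15 - 35i


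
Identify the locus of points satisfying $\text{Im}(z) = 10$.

Im(z) = y where z = x + yi; the equation y = 10 is satisfied by all points with that y-coordinate
Locus: Horizontal line y = 10


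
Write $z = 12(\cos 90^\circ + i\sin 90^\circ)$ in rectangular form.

a = r cos θ = 12 * 0 = 0
b = r sin θ = 12 * 1 = 12
z = 12i


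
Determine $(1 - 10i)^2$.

(a + bi)^2 = a^2 - b^2 + 2abi
= 1^2 - (-10)^2 + 2*1*(-10)i
= -99 - 20i


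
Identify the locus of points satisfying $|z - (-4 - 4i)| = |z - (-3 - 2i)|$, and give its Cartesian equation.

|z - z1| = |z - z2| means z is equidistant from z1 and z2,
i.e. the perpendicular bisector of the segment from (-4, -4) to (-3, -2) (midpoint (-7/2, -3)).
With z = x + yi, square both sides:
(x - (-4))^2 + (y - (-4))^2 = (x - (-3))^2 + (y - (-2))^2
The x^2 and y^2 terms cancel: 2x + 4y = 13 - 32 = -19
Simplify: 2x + 4y = -19
Locus: Perpendicular bisector of the segment from (-4, -4) to (-3, -2): the line 2x + 4y = -19


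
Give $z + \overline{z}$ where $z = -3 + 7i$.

z + conjugate(z) = (a + bi) + (a - bi) = 2a
= 2 * (-3) = -6


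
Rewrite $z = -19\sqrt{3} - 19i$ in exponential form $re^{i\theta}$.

r = |z| = sqrt((-19*sqrt(3))^2 + (-19)^2) = sqrt(1083 + 361) = sqrt(1444) = 38
θ = arctan(b/a) = arctan(-19/-32.909) (quadrant-adjusted) = -150° = -5π/6
z = 38e^(-i*5π/6)


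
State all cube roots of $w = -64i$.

|w| = 64, arg(w) = 270°
Root modulus = 64^(1/3) = 4
Root arguments: θ_k = (270° + 360°k)/3 for k = 0, 1, ..., 2
Roots: 4i, -2*sqrt(3) - 2i, 2*sqrt(3) - 2i


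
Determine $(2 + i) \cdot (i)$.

(a1*a2 - b1*b2) + (a1*b2 + b1*a2)i
= (0 - 1) + (2 + 0)i
= -1 + 2i


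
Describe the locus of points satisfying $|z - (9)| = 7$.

|z - z0| = r describes a circle centered at z0 with radius r
Here z0 = 9 and r = 7
Locus: Circle centered at (9, 0) with radius 7


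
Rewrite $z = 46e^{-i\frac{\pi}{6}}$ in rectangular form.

a = r cos θ = 46 * sqrt(3)/2 = 23*sqrt(3)
b = r sin θ = 46 * -1/2 = -23
z = 23*sqrt(3) - 23i


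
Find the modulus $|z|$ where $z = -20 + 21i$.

|z| = sqrt(a^2 + b^2) = sqrt((-20)^2 + 21^2) = sqrt(841) = 29


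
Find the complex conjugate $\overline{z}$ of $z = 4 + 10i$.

If z = a + bi, then conjugate(z) = a - bi
conjugate(4 + 10i) = 4 - 10i


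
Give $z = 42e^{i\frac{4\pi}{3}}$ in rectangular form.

a = r cos θ = 42 * -1/2 = -21
b = r sin θ = 42 * -sqrt(3)/2 = -21*sqrt(3)
z = -21 - 21*sqrt(3)i


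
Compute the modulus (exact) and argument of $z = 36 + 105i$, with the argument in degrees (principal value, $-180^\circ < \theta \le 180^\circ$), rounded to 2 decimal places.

|z| = sqrt(36^2 + 105^2) = 111
arg(z) = arctan(b/a) = arctan(105/36) (quadrant-adjusted) = 71.08°


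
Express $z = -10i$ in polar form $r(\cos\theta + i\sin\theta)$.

r = |z| = sqrt(a^2 + b^2) = sqrt((0)^2 + (-10)^2) = sqrt(0 + 100) = sqrt(100) = 10
a = 0 and b < 0, so z lies on the negative imaginary axis: θ = 270°
z = 10(cos 270° + i sin 270°)


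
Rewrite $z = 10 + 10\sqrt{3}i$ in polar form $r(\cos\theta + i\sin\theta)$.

r = |z| = sqrt(a^2 + b^2) = sqrt((10)^2 + (10*sqrt(3))^2) = sqrt(100 + 300) = sqrt(400) = 20
θ = arctan(b/a) = arctan(17.3205/10) (quadrant-adjusted) = 60°
z = 20(cos 60° + i sin 60°)


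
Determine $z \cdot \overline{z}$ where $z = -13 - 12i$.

z * conjugate(z) = |z|^2 = a^2 + b^2
= (-13)^2 + (-12)^2 = 313


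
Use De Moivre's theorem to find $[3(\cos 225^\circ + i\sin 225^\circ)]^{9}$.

By De Moivre: z^n = r^n(cos(nθ) + i sin(nθ))
= 3^9(cos(9*225°) + i sin(9*225°))
= 19683(cos 225° + i sin 225°)
= -19683*sqrt(2)/2 - (19683*sqrt(2)/2)i


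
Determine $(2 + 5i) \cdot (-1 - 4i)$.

(a1*a2 - b1*b2) + (a1*b2 + b1*a2)i
= (-2 - (-20)) + (-8 + (-5))i
= 18 - 13i


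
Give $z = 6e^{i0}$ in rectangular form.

a = r cos θ = 6 * 1 = 6
b = r sin θ = 6 * 0 = 0
z = 6


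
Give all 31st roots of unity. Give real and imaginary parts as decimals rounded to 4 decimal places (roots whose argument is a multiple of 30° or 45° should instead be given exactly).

ω_k = e^(2πik/31) = cos(2πk/31) + i sin(2πk/31) for k = 0, 1, ..., 30
Roots: 1, 0.9795 + 0.2013i, 0.9190 + 0.3944i, 0.8208 + 0.5713i, 0.6890 + 0.7248i, 0.5290 + 0.8486i, 0.3473 + 0.9378i, 0.1514 + 0.9885i, -0.0506 + 0.9987i, -0.2507 + 0.9681i, -0.4404 + 0.8978i, -0.6121 + 0.7908i, -0.7588 + 0.6514i, -0.8743 + 0.4853i, -0.9541 + 0.2994i, -0.9949 + 0.1012i, -0.9949 - 0.1012i, -0.9541 - 0.2994i, -0.8743 - 0.4853i, -0.7588 - 0.6514i, -0.6121 - 0.7908i, -0.4404 - 0.8978i, -0.2507 - 0.9681i, -0.0506 - 0.9987i, 0.1514 - 0.9885i, 0.3473 - 0.9378i, 0.5290 - 0.8486i, 0.6890 - 0.7248i, 0.8208 - 0.5713i, 0.9190 - 0.3944i, 0.9795 - 0.2013i


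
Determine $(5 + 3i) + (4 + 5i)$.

(5 + 4) + (3 + 5)i = 9 + 8i


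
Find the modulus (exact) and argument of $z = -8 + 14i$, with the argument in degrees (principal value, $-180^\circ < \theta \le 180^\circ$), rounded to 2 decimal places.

|z| = sqrt((-8)^2 + 14^2) = sqrt(260)
arg(z) = arctan(b/a) = arctan(14/-8) (quadrant-adjusted) = 119.74°


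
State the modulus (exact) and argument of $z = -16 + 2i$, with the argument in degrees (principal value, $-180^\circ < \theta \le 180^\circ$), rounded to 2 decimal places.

|z| = sqrt((-16)^2 + 2^2) = sqrt(260)
arg(z) = arctan(b/a) = arctan(2/-16) (quadrant-adjusted) = 172.87°


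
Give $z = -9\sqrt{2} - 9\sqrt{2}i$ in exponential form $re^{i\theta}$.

r = |z| = sqrt((-9*sqrt(2))^2 + (-9*sqrt(2))^2) = sqrt(162 + 162) = sqrt(324) = 18
θ = arctan(b/a) = arctan(-12.7279/-12.7279) (quadrant-adjusted) = -135° = -3π/4
z = 18e^(-i*3π/4)


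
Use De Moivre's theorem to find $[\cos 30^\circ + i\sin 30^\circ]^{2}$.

By De Moivre: z^n = r^n(cos(nθ) + i sin(nθ))
= 1^2(cos(2*30°) + i sin(2*30°))
= 1(cos 60° + i sin 60°)
= 1/2 + (sqrt(3)/2)i


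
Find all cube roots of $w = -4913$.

|w| = 4913, arg(w) = 180°
Root modulus = 4913^(1/3) = 17
Root arguments: θ_k = (180° + 360°k)/3 for k = 0, 1, ..., 2
Roots: 17/2 + (17*sqrt(3)/2)i, -17, 17/2 - (17*sqrt(3)/2)i


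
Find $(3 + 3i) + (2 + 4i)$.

(3 + 2) + (3 + 4)i = 5 + 7i


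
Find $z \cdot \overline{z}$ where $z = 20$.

z * conjugate(z) = |z|^2 = a^2 + b^2
= 20^2 + 0^2 = 400


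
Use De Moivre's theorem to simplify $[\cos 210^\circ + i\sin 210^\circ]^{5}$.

By De Moivre: z^n = r^n(cos(nθ) + i sin(nθ))
= 1^5(cos(5*210°) + i sin(5*210°))
= 1(cos 330° + i sin 330°)
= sqrt(3)/2 - (1/2)i


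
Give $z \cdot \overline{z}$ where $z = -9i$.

z * conjugate(z) = |z|^2 = a^2 + b^2
= 0^2 + (-9)^2 = 81


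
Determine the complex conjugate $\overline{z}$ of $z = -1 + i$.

If z = a + bi, then conjugate(z) = a - bi
conjugate(-1 + i) = -1 - i


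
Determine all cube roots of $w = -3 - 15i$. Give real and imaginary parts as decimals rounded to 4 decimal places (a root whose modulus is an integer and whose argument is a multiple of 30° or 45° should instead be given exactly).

|w| = sqrt(234) ≈ 15.297059, arg(w) ≈ 258.690068°
Root modulus = sqrt(234)^(1/3) ≈ 2.482386
Root arguments: θ_k = (arg(w) + 360°k)/3 for k = 0, 1, ..., 2
Compute each root as (root modulus)(cos θ_k + i sin θ_k) using full-precision intermediates, then round to 4 decimal places.
Roots: 0.1632 + 2.4770i, -2.2268 - 1.0972i, 2.0635 - 1.3799i


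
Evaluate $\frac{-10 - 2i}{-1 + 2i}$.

Multiply numerator and denominator by conjugate (-1 - 2i):
= (-10 - 2i)(-1 - 2i) / ((-1)^2 + 2^2)
= (6 + 22i) / 5
= 6/5 + (22/5)i


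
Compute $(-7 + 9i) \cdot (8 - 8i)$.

(a1*a2 - b1*b2) + (a1*b2 + b1*a2)i
= (-56 - (-72)) + (56 + 72)i
= 16 + 128i


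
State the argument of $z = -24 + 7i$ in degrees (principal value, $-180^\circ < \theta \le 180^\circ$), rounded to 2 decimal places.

θ = arctan(b/a) = arctan(7/-24) (quadrant-adjusted) = 163.74°


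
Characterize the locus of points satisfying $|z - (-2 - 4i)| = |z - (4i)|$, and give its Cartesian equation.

|z - z1| = |z - z2| means z is equidistant from z1 and z2,
i.e. the perpendicular bisector of the segment from (-2, -4) to (0, 4) (midpoint (-1, 0)).
With z = x + yi, square both sides:
(x - (-2))^2 + (y - (-4))^2 = (x - 0)^2 + (y - 4)^2
The x^2 and y^2 terms cancel: 4x + 16y = 16 - 20 = -4
Simplify: x + 4y = -1
Locus: Perpendicular bisector of the segment from (-2, -4) to (0, 4): the line x + 4y = -1


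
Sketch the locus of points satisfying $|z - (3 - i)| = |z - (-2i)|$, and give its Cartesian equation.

|z - z1| = |z - z2| means z is equidistant from z1 and z2,
i.e. the perpendicular bisector of the segment from (3, -1) to (0, -2) (midpoint (3/2, -3/2)).
With z = x + yi, square both sides:
(x - 3)^2 + (y - (-1))^2 = (x - 0)^2 + (y - (-2))^2
The x^2 and y^2 terms cancel: -6x + (-2)y = 4 - 10 = -6
Simplify: 3x + y = 3
Locus: Perpendicular bisector of the segment from (3, -1) to (0, -2): the line 3x + y = 3


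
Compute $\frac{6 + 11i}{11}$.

Divisor is real, so divide each part by 11:
= 6/11 + i


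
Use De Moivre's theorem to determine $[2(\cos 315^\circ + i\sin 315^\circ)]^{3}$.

By De Moivre: z^n = r^n(cos(nθ) + i sin(nθ))
= 2^3(cos(3*315°) + i sin(3*315°))
= 8(cos 225° + i sin 225°)
= -4*sqrt(2) - 4*sqrt(2)i


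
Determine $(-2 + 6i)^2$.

(a + bi)^2 = a^2 - b^2 + 2abi
= (-2)^2 - 6^2 + 2*(-2)*6i
= -32 - 24i


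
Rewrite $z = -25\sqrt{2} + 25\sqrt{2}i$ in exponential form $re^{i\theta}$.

r = |z| = sqrt((-25*sqrt(2))^2 + (25*sqrt(2))^2) = sqrt(1250 + 1250) = sqrt(2500) = 50
θ = arctan(b/a) = arctan(35.3553/-35.3553) (quadrant-adjusted) = 135° = 3π/4
z = 50e^(i*3π/4)


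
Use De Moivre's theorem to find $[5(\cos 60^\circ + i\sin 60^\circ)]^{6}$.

By De Moivre: z^n = r^n(cos(nθ) + i sin(nθ))
= 5^6(cos(6*60°) + i sin(6*60°))
= 15625(cos 0° + i sin 0°)
= 15625


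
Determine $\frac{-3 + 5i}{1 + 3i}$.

Multiply numerator and denominator by conjugate (1 - 3i):
= (-3 + 5i)(1 - 3i) / (1^2 + 3^2)
= (12 + 14i) / 10
Divide through by 2: (6 + 7i) / 5
= 6/5 + (7/5)i


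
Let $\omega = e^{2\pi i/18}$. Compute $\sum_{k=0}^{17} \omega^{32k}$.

Let ζ = ω^32 = e^(2πi·32/18). Since 18 ∤ 32, ζ ≠ 1.
Sum = Σ_{k=0}^{17} ζ^k = (ζ^18 - 1)/(ζ - 1) = (ω^{32·18} - 1)/(ζ - 1) = (1 - 1)/(ζ - 1) = 0


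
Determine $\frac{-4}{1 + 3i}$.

Multiply numerator and denominator by conjugate (1 - 3i):
= (-4)(1 - 3i) / (1^2 + 3^2)
= (-4 + 12i) / 10
Divide through by 2: (-2 + 6i) / 5
= -2/5 + (6/5)i


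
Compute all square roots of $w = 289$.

|w| = 289, arg(w) = 0°
Root modulus = 289^(1/2) = 17
Root arguments: θ_k = (0° + 360°k)/2 for k = 0, 1, ..., 1
Roots: 17, -17


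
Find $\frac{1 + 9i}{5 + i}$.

Multiply numerator and denominator by conjugate (5 - i):
= (1 + 9i)(5 - i) / (5^2 + 1^2)
= (14 + 44i) / 26
Divide through by 2: (7 + 22i) / 13
= 7/13 + (22/13)i


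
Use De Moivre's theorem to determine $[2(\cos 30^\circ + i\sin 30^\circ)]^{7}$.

By De Moivre: z^n = r^n(cos(nθ) + i sin(nθ))
= 2^7(cos(7*30°) + i sin(7*30°))
= 128(cos 210° + i sin 210°)
= -64*sqrt(3) - 64i


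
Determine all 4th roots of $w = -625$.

|w| = 625, arg(w) = 180°
Root modulus = 625^(1/4) = 5
Root arguments: θ_k = (180° + 360°k)/4 for k = 0, 1, ..., 3
Roots: 5*sqrt(2)/2 + (5*sqrt(2)/2)i, -5*sqrt(2)/2 + (5*sqrt(2)/2)i, -5*sqrt(2)/2 - (5*sqrt(2)/2)i, 5*sqrt(2)/2 - (5*sqrt(2)/2)i


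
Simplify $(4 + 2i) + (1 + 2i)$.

(4 + 1) + (2 + 2)i = 5 + 4i


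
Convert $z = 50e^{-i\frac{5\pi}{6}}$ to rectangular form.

a = r cos θ = 50 * -sqrt(3)/2 = -25*sqrt(3)
b = r sin θ = 50 * -1/2 = -25
z = -25*sqrt(3) - 25i


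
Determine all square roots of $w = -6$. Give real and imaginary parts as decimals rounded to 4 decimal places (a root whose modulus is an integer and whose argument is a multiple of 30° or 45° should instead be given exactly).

|w| = 6, arg(w) = 180°
Root modulus = 6^(1/2) ≈ 2.449490
Root arguments: θ_k = (180° + 360°k)/2 for k = 0, 1, ..., 1
Compute each root as (root modulus)(cos θ_k + i sin θ_k) using full-precision intermediates, then round to 4 decimal places.
Roots: 2.4495i, -2.4495i


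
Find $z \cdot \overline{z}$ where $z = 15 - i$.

z * conjugate(z) = |z|^2 = a^2 + b^2
= 15^2 + (-1)^2 = 226


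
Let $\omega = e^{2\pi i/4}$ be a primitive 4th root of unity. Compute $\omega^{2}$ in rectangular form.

ω^2 = e^(2πi·2/4) = e^(i·1π)
= cos(1π) + i sin(1π)
= -1


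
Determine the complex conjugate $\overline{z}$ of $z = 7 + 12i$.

If z = a + bi, then conjugate(z) = a - bi
conjugate(7 + 12i) = 7 - 12i


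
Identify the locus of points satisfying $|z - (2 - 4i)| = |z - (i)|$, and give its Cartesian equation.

|z - z1| = |z - z2| means z is equidistant from z1 and z2,
i.e. the perpendicular bisector of the segment from (2, -4) to (0, 1) (midpoint (1, -3/2)).
With z = x + yi, square both sides:
(x - 2)^2 + (y - (-4))^2 = (x - 0)^2 + (y - 1)^2
The x^2 and y^2 terms cancel: -4x + 10y = 1 - 20 = -19
Simplify: 4x - 10y = 19
Locus: Perpendicular bisector of the segment from (2, -4) to (0, 1): the line 4x - 10y = 19


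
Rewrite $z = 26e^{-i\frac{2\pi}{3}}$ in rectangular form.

a = r cos θ = 26 * -1/2 = -13
b = r sin θ = 26 * -sqrt(3)/2 = -13*sqrt(3)
z = -13 - 13*sqrt(3)i


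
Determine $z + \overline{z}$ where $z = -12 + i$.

z + conjugate(z) = (a + bi) + (a - bi) = 2a
= 2 * (-12) = -24


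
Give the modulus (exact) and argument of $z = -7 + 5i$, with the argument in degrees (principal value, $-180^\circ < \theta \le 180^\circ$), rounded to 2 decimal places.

|z| = sqrt((-7)^2 + 5^2) = sqrt(74)
arg(z) = arctan(b/a) = arctan(5/-7) (quadrant-adjusted) = 144.46°


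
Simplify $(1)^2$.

(a + bi)^2 = a^2 - b^2 + 2abi
= 1^2 - 0^2 + 2*1*0i
= 1


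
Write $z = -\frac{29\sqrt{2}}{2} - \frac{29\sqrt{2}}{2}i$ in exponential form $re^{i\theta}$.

r = |z| = sqrt((-29*sqrt(2)/2)^2 + (-29*sqrt(2)/2)^2) = sqrt(841/2 + 841/2) = sqrt(841) = 29
θ = arctan(b/a) = arctan(-20.5061/-20.5061) (quadrant-adjusted) = -135° = -3π/4
z = 29e^(-i*3π/4)


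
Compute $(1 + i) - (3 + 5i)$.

(1 - 3) + (1 - 5)i = -2 - 4i


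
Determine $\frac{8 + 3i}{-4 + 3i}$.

Multiply numerator and denominator by conjugate (-4 - 3i):
= (8 + 3i)(-4 - 3i) / ((-4)^2 + 3^2)
= (-23 - 36i) / 25
= -23/25 - (36/25)i


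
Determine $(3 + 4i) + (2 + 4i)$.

(3 + 2) + (4 + 4)i = 5 + 8i


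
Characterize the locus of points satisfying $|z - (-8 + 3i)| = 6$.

|z - z0| = r describes a circle centered at z0 with radius r
Here z0 = -8 + 3i and r = 6
Locus: Circle centered at (-8, 3) with radius 6


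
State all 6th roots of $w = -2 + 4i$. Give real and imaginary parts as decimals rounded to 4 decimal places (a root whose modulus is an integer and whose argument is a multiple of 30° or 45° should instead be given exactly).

|w| = sqrt(20) ≈ 4.472136, arg(w) ≈ 116.565051°
Root modulus = sqrt(20)^(1/6) ≈ 1.283569
Root arguments: θ_k = (arg(w) + 360°k)/6 for k = 0, 1, ..., 5
Compute each root as (root modulus)(cos θ_k + i sin θ_k) using full-precision intermediates, then round to 4 decimal places.
Roots: 1.2105 + 0.4269i, 0.2355 + 1.2618i, -0.9750 + 0.8348i, -1.2105 - 0.4269i, -0.2355 - 1.2618i, 0.9750 - 0.8348i


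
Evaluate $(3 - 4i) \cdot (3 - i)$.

(a1*a2 - b1*b2) + (a1*b2 + b1*a2)i
= (9 - 4) + (-3 + (-12))i
= 5 - 15i


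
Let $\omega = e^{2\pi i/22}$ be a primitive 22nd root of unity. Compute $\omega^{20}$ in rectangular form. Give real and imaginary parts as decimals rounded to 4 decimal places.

ω^20 = e^(2πi·20/22) = e^(i·20π/11)
= cos(20π/11) + i sin(20π/11)
= 0.8413 - 0.5406i


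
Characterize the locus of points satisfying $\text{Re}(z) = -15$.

Re(z) = x where z = x + yi; the equation x = -15 is satisfied by all points with that x-coordinate
Locus: Vertical line x = -15


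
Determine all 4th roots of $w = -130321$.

|w| = 130321, arg(w) = 180°
Root modulus = 130321^(1/4) = 19
Root arguments: θ_k = (180° + 360°k)/4 for k = 0, 1, ..., 3
Roots: 19*sqrt(2)/2 + (19*sqrt(2)/2)i, -19*sqrt(2)/2 + (19*sqrt(2)/2)i, -19*sqrt(2)/2 - (19*sqrt(2)/2)i, 19*sqrt(2)/2 - (19*sqrt(2)/2)i


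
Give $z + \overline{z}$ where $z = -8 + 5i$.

z + conjugate(z) = (a + bi) + (a - bi) = 2a
= 2 * (-8) = -16


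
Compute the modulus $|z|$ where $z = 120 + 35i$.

|z| = sqrt(a^2 + b^2) = sqrt(120^2 + 35^2) = sqrt(15625) = 125


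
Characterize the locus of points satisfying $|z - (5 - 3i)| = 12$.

|z - z0| = r describes a circle centered at z0 with radius r
Here z0 = 5 - 3i and r = 12
Locus: Circle centered at (5, -3) with radius 12


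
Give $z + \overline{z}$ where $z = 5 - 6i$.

z + conjugate(z) = (a + bi) + (a - bi) = 2a
= 2 * 5 = 10


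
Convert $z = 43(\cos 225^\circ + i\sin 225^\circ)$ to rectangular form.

a = r cos θ = 43 * -sqrt(2)/2 = -43*sqrt(2)/2
b = r sin θ = 43 * -sqrt(2)/2 = -43*sqrt(2)/2
z = -43*sqrt(2)/2 - (43*sqrt(2)/2)i


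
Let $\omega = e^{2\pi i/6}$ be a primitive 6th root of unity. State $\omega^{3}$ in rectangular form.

ω^3 = e^(2πi·3/6) = e^(i·1π)
= cos(1π) + i sin(1π)
= -1


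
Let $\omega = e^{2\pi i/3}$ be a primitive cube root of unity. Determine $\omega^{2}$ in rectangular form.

ω^2 = e^(2πi·2/3) = e^(i·4π/3)
= cos(4π/3) + i sin(4π/3)
= -1/2 - (sqrt(3)/2)i


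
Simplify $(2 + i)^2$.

(a + bi)^2 = a^2 - b^2 + 2abi
= 2^2 - 1^2 + 2*2*1i
= 3 + 4i


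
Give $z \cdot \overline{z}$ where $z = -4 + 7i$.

z * conjugate(z) = |z|^2 = a^2 + b^2
= (-4)^2 + 7^2 = 65


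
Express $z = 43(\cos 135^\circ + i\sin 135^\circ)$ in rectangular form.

a = r cos θ = 43 * -sqrt(2)/2 = -43*sqrt(2)/2
b = r sin θ = 43 * sqrt(2)/2 = 43*sqrt(2)/2
z = -43*sqrt(2)/2 + (43*sqrt(2)/2)i


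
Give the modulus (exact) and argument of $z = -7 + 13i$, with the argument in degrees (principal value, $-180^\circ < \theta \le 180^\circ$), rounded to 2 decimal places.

|z| = sqrt((-7)^2 + 13^2) = sqrt(218)
arg(z) = arctan(b/a) = arctan(13/-7) (quadrant-adjusted) = 118.30°


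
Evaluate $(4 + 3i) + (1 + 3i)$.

(4 + 1) + (3 + 3)i = 5 + 6i


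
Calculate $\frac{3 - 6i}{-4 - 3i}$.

Multiply numerator and denominator by conjugate (-4 + 3i):
= (3 - 6i)(-4 + 3i) / ((-4)^2 + (-3)^2)
= (6 + 33i) / 25
= 6/25 + (33/25)i


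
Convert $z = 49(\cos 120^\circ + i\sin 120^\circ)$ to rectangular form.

a = r cos θ = 49 * -1/2 = -49/2
b = r sin θ = 49 * sqrt(3)/2 = 49*sqrt(3)/2
z = -49/2 + (49*sqrt(3)/2)i


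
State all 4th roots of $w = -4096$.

|w| = 4096, arg(w) = 180°
Root modulus = 4096^(1/4) = 8
Root arguments: θ_k = (180° + 360°k)/4 for k = 0, 1, ..., 3
Roots: 4*sqrt(2) + 4*sqrt(2)i, -4*sqrt(2) + 4*sqrt(2)i, -4*sqrt(2) - 4*sqrt(2)i, 4*sqrt(2) - 4*sqrt(2)i


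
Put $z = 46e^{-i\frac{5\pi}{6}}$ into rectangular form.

a = r cos θ = 46 * -sqrt(3)/2 = -23*sqrt(3)
b = r sin θ = 46 * -1/2 = -23
z = -23*sqrt(3) - 23i


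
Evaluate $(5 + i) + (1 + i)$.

(5 + 1) + (1 + 1)i = 6 + 2i


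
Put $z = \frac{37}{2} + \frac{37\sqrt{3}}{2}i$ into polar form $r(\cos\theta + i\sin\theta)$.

r = |z| = sqrt(a^2 + b^2) = sqrt((37/2)^2 + (37*sqrt(3)/2)^2) = sqrt(1369/4 + 4107/4) = sqrt(1369) = 37
θ = arctan(b/a) = arctan(32.0429/18.5) (quadrant-adjusted) = 60°
z = 37(cos 60° + i sin 60°)


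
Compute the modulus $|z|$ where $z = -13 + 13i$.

|z| = sqrt(a^2 + b^2) = sqrt((-13)^2 + 13^2) = sqrt(338) = sqrt(338)


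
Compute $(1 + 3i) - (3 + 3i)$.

(1 - 3) + (3 - 3)i = -2


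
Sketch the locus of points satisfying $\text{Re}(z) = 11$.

Re(z) = x where z = x + yi; the equation x = 11 is satisfied by all points with that x-coordinate
Locus: Vertical line x = 11


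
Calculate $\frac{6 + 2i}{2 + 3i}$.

Multiply numerator and denominator by conjugate (2 - 3i):
= (6 + 2i)(2 - 3i) / (2^2 + 3^2)
= (18 - 14i) / 13
= 18/13 - (14/13)i


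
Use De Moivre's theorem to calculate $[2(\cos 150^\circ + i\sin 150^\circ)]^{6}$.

By De Moivre: z^n = r^n(cos(nθ) + i sin(nθ))
= 2^6(cos(6*150°) + i sin(6*150°))
= 64(cos 180° + i sin 180°)
= -64


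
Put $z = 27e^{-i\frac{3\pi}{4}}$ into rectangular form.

a = r cos θ = 27 * -sqrt(2)/2 = -27*sqrt(2)/2
b = r sin θ = 27 * -sqrt(2)/2 = -27*sqrt(2)/2
z = -27*sqrt(2)/2 - (27*sqrt(2)/2)i


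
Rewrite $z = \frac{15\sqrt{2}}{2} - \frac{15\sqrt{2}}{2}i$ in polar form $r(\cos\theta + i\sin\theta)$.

r = |z| = sqrt(a^2 + b^2) = sqrt((15*sqrt(2)/2)^2 + (-15*sqrt(2)/2)^2) = sqrt(225/2 + 225/2) = sqrt(225) = 15
θ = arctan(b/a) = arctan(-10.6066/10.6066) (quadrant-adjusted) = 315°
z = 15(cos 315° + i sin 315°)


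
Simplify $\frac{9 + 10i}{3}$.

Divisor is real, so divide each part by 3:
= 3 + (10/3)i


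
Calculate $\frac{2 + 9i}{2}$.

Divisor is real, so divide each part by 2:
= 1 + (9/2)i


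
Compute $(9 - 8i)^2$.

(a + bi)^2 = a^2 - b^2 + 2abi
= 9^2 - (-8)^2 + 2*9*(-8)i
= 17 - 144i


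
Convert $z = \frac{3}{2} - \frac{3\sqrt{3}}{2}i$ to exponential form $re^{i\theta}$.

r = |z| = sqrt((3/2)^2 + (-3*sqrt(3)/2)^2) = sqrt(9/4 + 27/4) = sqrt(9) = 3
θ = arctan(b/a) = arctan(-2.5981/1.5) (quadrant-adjusted) = -60° = -π/3
z = 3e^(-i*π/3)


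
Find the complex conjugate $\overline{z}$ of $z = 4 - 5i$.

If z = a + bi, then conjugate(z) = a - bi
conjugate(4 - 5i) = 4 + 5i


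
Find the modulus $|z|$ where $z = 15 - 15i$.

|z| = sqrt(a^2 + b^2) = sqrt(15^2 + (-15)^2) = sqrt(450) = sqrt(450)


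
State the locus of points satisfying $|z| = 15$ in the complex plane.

|z| = 15 means sqrt(x^2 + y^2) = 15
This is a circle of radius 15 centered at the origin


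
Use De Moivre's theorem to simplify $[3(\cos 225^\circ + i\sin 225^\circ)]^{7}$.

By De Moivre: z^n = r^n(cos(nθ) + i sin(nθ))
= 3^7(cos(7*225°) + i sin(7*225°))
= 2187(cos 135° + i sin 135°)
= -2187*sqrt(2)/2 + (2187*sqrt(2)/2)i


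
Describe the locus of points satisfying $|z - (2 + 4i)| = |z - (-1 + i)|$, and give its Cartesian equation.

|z - z1| = |z - z2| means z is equidistant from z1 and z2,
i.e. the perpendicular bisector of the segment from (2, 4) to (-1, 1) (midpoint (1/2, 5/2)).
With z = x + yi, square both sides:
(x - 2)^2 + (y - 4)^2 = (x - (-1))^2 + (y - 1)^2
The x^2 and y^2 terms cancel: -6x + (-6)y = 2 - 20 = -18
Simplify: x + y = 3
Locus: Perpendicular bisector of the segment from (2, 4) to (-1, 1): the line x + y = 3


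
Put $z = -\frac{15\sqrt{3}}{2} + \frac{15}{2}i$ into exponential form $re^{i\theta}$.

r = |z| = sqrt((-15*sqrt(3)/2)^2 + (15/2)^2) = sqrt(675/4 + 225/4) = sqrt(225) = 15
θ = arctan(b/a) = arctan(7.5/-12.9904) (quadrant-adjusted) = 150° = 5π/6
z = 15e^(i*5π/6)


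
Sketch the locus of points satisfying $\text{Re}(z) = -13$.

Re(z) = x where z = x + yi; the equation x = -13 is satisfied by all points with that x-coordinate
Locus: Vertical line x = -13


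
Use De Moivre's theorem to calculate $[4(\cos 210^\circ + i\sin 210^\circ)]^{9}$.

By De Moivre: z^n = r^n(cos(nθ) + i sin(nθ))
= 4^9(cos(9*210°) + i sin(9*210°))
= 262144(cos 90° + i sin 90°)
= 262144i


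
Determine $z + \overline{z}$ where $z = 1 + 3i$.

z + conjugate(z) = (a + bi) + (a - bi) = 2a
= 2 * 1 = 2


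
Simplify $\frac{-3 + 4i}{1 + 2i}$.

Multiply numerator and denominator by conjugate (1 - 2i):
= (-3 + 4i)(1 - 2i) / (1^2 + 2^2)
= (5 + 10i) / 5
= 1 + 2i


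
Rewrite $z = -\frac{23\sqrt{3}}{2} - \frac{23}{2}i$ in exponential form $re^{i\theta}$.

r = |z| = sqrt((-23*sqrt(3)/2)^2 + (-23/2)^2) = sqrt(1587/4 + 529/4) = sqrt(529) = 23
θ = arctan(b/a) = arctan(-11.5/-19.9186) (quadrant-adjusted) = -150° = -5π/6
z = 23e^(-i*5π/6)


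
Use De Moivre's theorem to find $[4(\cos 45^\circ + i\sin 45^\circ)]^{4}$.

By De Moivre: z^n = r^n(cos(nθ) + i sin(nθ))
= 4^4(cos(4*45°) + i sin(4*45°))
= 256(cos 180° + i sin 180°)
= -256


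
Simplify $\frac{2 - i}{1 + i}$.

Multiply numerator and denominator by conjugate (1 - i):
= (2 - i)(1 - i) / (1^2 + 1^2)
= (1 - 3i) / 2
= 1/2 - (3/2)i


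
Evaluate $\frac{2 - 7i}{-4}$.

Divisor is real, so divide each part by -4:
= -1/2 + (7/4)i


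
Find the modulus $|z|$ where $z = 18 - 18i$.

|z| = sqrt(a^2 + b^2) = sqrt(18^2 + (-18)^2) = sqrt(648) = sqrt(648)


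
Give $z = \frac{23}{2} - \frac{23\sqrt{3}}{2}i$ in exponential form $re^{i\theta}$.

r = |z| = sqrt((23/2)^2 + (-23*sqrt(3)/2)^2) = sqrt(529/4 + 1587/4) = sqrt(529) = 23
θ = arctan(b/a) = arctan(-19.9186/11.5) (quadrant-adjusted) = -60° = -π/3
z = 23e^(-i*π/3)


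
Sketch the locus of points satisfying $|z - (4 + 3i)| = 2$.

|z - z0| = r describes a circle centered at z0 with radius r
Here z0 = 4 + 3i and r = 2
Locus: Circle centered at (4, 3) with radius 2


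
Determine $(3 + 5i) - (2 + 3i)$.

(3 - 2) + (5 - 3)i = 1 + 2i


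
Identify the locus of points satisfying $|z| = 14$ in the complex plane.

|z| = 14 means sqrt(x^2 + y^2) = 14
This is a circle of radius 14 centered at the origin


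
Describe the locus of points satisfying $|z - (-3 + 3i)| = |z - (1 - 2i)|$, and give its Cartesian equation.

|z - z1| = |z - z2| means z is equidistant from z1 and z2,
i.e. the perpendicular bisector of the segment from (-3, 3) to (1, -2) (midpoint (-1, 1/2)).
With z = x + yi, square both sides:
(x - (-3))^2 + (y - 3)^2 = (x - 1)^2 + (y - (-2))^2
The x^2 and y^2 terms cancel: 8x + (-10)y = 5 - 18 = -13
Simplify: 8x - 10y = -13
Locus: Perpendicular bisector of the segment from (-3, 3) to (1, -2): the line 8x - 10y = -13


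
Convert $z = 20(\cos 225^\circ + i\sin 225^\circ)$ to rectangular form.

a = r cos θ = 20 * -sqrt(2)/2 = -10*sqrt(2)
b = r sin θ = 20 * -sqrt(2)/2 = -10*sqrt(2)
z = -10*sqrt(2) - 10*sqrt(2)i


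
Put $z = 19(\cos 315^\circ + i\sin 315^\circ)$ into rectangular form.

a = r cos θ = 19 * sqrt(2)/2 = 19*sqrt(2)/2
b = r sin θ = 19 * -sqrt(2)/2 = -19*sqrt(2)/2
z = 19*sqrt(2)/2 - (19*sqrt(2)/2)i


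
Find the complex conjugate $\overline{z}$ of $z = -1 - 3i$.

If z = a + bi, then conjugate(z) = a - bi
conjugate(-1 - 3i) = -1 + 3i


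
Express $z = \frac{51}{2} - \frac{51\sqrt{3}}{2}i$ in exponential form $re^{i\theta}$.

r = |z| = sqrt((51/2)^2 + (-51*sqrt(3)/2)^2) = sqrt(2601/4 + 7803/4) = sqrt(2601) = 51
θ = arctan(b/a) = arctan(-44.1673/25.5) (quadrant-adjusted) = -60° = -π/3
z = 51e^(-i*π/3)


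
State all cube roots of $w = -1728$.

|w| = 1728, arg(w) = 180°
Root modulus = 1728^(1/3) = 12
Root arguments: θ_k = (180° + 360°k)/3 for k = 0, 1, ..., 2
Roots: 6 + 6*sqrt(3)i, -12, 6 - 6*sqrt(3)i


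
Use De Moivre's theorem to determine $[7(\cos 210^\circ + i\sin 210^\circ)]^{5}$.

By De Moivre: z^n = r^n(cos(nθ) + i sin(nθ))
= 7^5(cos(5*210°) + i sin(5*210°))
= 16807(cos 330° + i sin 330°)
= 16807*sqrt(3)/2 - (16807/2)i


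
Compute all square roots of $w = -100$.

|w| = 100, arg(w) = 180°
Root modulus = 100^(1/2) = 10
Root arguments: θ_k = (180° + 360°k)/2 for k = 0, 1, ..., 1
Roots: 10i, -10i


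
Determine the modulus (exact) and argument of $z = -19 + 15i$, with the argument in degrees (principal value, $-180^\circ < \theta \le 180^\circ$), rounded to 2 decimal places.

|z| = sqrt((-19)^2 + 15^2) = sqrt(586)
arg(z) = arctan(b/a) = arctan(15/-19) (quadrant-adjusted) = 141.71°


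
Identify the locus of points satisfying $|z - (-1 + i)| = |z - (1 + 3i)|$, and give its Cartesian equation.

|z - z1| = |z - z2| means z is equidistant from z1 and z2,
i.e. the perpendicular bisector of the segment from (-1, 1) to (1, 3) (midpoint (0, 2)).
With z = x + yi, square both sides:
(x - (-1))^2 + (y - 1)^2 = (x - 1)^2 + (y - 3)^2
The x^2 and y^2 terms cancel: 4x + 4y = 10 - 2 = 8
Simplify: x + y = 2
Locus: Perpendicular bisector of the segment from (-1, 1) to (1, 3): the line x + y = 2


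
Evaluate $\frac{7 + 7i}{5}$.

Divisor is real, so divide each part by 5:
= 7/5 + (7/5)i


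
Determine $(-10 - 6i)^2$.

(a + bi)^2 = a^2 - b^2 + 2abi
= (-10)^2 - (-6)^2 + 2*(-10)*(-6)i
= 64 + 120i


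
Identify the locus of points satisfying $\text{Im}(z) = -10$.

Im(z) = y where z = x + yi; the equation y = -10 is satisfied by all points with that y-coordinate
Locus: Horizontal line y = -10


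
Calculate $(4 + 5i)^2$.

(a + bi)^2 = a^2 - b^2 + 2abi
= 4^2 - 5^2 + 2*4*5i
= -9 + 40i


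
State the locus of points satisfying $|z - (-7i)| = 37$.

|z - z0| = r describes a circle centered at z0 with radius r
Here z0 = -7i and r = 37
Locus: Circle centered at (0, -7) with radius 37


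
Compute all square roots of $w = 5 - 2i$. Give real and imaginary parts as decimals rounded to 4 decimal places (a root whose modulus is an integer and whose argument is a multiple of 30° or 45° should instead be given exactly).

|w| = sqrt(29) ≈ 5.385165, arg(w) ≈ 338.198591°
Root modulus = sqrt(29)^(1/2) ≈ 2.320596
Root arguments: θ_k = (arg(w) + 360°k)/2 for k = 0, 1, ..., 1
Compute each root as (root modulus)(cos θ_k + i sin θ_k) using full-precision intermediates, then round to 4 decimal places.
Roots: -2.2787 + 0.4388i, 2.2787 - 0.4388i


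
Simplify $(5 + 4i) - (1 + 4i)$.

(5 - 1) + (4 - 4)i = 4


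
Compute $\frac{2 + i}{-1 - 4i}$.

Multiply numerator and denominator by conjugate (-1 + 4i):
= (2 + i)(-1 + 4i) / ((-1)^2 + (-4)^2)
= (-6 + 7i) / 17
= -6/17 + (7/17)i


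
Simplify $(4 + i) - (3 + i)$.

(4 - 3) + (1 - 1)i = 1


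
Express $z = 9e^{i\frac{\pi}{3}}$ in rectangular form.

a = r cos θ = 9 * 1/2 = 9/2
b = r sin θ = 9 * sqrt(3)/2 = 9*sqrt(3)/2
z = 9/2 + (9*sqrt(3)/2)i


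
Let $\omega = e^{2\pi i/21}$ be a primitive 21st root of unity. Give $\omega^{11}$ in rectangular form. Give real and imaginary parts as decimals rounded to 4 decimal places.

ω^11 = e^(2πi·11/21) = e^(i·22π/21)
= cos(22π/21) + i sin(22π/21)
= -0.9888 - 0.1490i


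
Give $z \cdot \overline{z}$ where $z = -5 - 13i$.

z * conjugate(z) = |z|^2 = a^2 + b^2
= (-5)^2 + (-13)^2 = 194


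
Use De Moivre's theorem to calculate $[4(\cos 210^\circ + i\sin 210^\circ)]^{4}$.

By De Moivre: z^n = r^n(cos(nθ) + i sin(nθ))
= 4^4(cos(4*210°) + i sin(4*210°))
= 256(cos 120° + i sin 120°)
= -128 + 128*sqrt(3)i


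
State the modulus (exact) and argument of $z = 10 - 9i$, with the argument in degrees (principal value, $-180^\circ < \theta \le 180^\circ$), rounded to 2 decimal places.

|z| = sqrt(10^2 + (-9)^2) = sqrt(181)
arg(z) = arctan(b/a) = arctan(-9/10) (quadrant-adjusted) = -41.99°


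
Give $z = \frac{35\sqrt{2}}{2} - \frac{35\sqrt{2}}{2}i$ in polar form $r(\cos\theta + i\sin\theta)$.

r = |z| = sqrt(a^2 + b^2) = sqrt((35*sqrt(2)/2)^2 + (-35*sqrt(2)/2)^2) = sqrt(1225/2 + 1225/2) = sqrt(1225) = 35
θ = arctan(b/a) = arctan(-24.7487/24.7487) (quadrant-adjusted) = 315°
z = 35(cos 315° + i sin 315°)


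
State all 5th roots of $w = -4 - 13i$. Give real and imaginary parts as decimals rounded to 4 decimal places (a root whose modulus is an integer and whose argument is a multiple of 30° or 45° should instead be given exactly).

|w| = sqrt(185) ≈ 13.601471, arg(w) ≈ 252.897271°
Root modulus = sqrt(185)^(1/5) ≈ 1.685455
Root arguments: θ_k = (arg(w) + 360°k)/5 for k = 0, 1, ..., 4
Compute each root as (root modulus)(cos θ_k + i sin θ_k) using full-precision intermediates, then round to 4 decimal places.
Roots: 1.0703 + 1.3020i, -0.9076 + 1.4202i, -1.6312 - 0.4243i, -0.1006 - 1.6825i, 1.5690 - 0.6155i
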